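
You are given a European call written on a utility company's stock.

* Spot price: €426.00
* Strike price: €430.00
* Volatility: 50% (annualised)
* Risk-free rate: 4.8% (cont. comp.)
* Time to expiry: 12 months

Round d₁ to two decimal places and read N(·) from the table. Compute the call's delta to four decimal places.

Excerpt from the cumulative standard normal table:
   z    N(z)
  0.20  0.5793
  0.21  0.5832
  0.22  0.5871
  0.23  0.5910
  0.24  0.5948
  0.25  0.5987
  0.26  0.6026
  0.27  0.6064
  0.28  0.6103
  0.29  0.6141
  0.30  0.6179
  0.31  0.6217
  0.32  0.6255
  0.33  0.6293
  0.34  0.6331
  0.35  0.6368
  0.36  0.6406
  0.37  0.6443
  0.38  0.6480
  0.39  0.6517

σ√T = 0.5·√1 = 0.5000
d₁ = [ln(426/430) + (0.048 + ½·0.5²)·1] / (σ√T) = (-0.0093 + 0.1730) / 0.5000 = 0.3273 which rounds to 0.33
N(d₁) = N(0.33) = 0.6293
Δ_call = N(d₁) = 0.6293

0.6293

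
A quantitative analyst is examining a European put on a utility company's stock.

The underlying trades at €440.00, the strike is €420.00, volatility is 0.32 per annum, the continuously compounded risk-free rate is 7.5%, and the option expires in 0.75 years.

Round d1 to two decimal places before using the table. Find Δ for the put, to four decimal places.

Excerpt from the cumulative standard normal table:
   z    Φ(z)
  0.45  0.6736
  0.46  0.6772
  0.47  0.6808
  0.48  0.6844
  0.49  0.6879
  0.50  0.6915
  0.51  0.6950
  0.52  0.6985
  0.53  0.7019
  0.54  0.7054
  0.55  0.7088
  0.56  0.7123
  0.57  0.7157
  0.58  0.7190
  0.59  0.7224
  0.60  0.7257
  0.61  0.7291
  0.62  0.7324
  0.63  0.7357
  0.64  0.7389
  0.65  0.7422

-0.3050

σ√T = 0.32·√0.75 = 0.2771
d₁ = [ln(440/420) + (0.075 + 0.32²/2)·0.75] / 0.2771 = [0.0465 + 0.0947] / 0.2771 = 0.5094 → 0.51
N(d₁) = N(0.51) = 0.6950
Δ_put = N(d₁) − 1 = 0.6950 − 1 = -0.3050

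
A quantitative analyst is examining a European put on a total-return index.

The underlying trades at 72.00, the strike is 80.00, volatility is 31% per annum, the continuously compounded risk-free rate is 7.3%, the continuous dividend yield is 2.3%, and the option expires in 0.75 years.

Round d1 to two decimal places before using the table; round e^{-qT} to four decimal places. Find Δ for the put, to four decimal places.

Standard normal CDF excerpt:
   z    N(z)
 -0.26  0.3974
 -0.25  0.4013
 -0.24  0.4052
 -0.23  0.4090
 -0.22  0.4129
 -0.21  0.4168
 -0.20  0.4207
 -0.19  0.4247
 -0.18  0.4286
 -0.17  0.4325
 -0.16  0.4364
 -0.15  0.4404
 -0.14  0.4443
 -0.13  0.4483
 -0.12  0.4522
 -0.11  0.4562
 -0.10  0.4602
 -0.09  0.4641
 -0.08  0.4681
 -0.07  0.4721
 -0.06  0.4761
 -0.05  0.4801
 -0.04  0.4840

-0.5384

σ√T = 0.31 × 0.8660 = 0.2685
d₁ = [ln(72/80) + (0.073 − 0.023 + ½·0.31²)·0.75] / (σ√T) = (-0.1054 + 0.0735) / 0.2685 = -0.1185 → -0.12
N(d₁) = N(-0.12) = 0.4522
Δ_put = e^(−qT)·(N(d₁) − 1) = 0.9829·(0.4522 − 1) = -0.5384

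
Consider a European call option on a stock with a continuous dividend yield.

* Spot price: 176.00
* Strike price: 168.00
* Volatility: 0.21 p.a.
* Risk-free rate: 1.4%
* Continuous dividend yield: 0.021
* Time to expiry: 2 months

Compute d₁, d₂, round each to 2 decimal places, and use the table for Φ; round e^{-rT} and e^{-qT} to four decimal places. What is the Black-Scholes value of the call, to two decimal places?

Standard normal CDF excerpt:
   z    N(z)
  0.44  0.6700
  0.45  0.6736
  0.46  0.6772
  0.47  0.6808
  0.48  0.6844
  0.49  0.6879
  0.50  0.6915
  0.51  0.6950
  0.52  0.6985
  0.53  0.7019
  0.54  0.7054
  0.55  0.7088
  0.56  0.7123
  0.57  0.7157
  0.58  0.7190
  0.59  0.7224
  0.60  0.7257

σ√T = 0.21·√0.1667 = 0.0857
d₁ = [ln(176/168) + (0.014 − 0.021 + 0.21²/2)·0.1667] / 0.0857 = [0.0465 + 0.0025] / 0.0857 = 0.5719 → 0.57
d₂ = d₁ − σ√T = 0.5719 − 0.0857 = 0.4861 → 0.49
exp(−qT) = exp(−0.021·0.1667) = 0.9965;  exp(−rT) = exp(−0.014·0.1667) = 0.9977
C = 176·0.9965·N(0.57) − 168·0.9977·N(0.49) = 176·0.9965·0.7157 − 168·0.9977·0.6879 = 125.5223 − 115.3014 = 10.2209

10.22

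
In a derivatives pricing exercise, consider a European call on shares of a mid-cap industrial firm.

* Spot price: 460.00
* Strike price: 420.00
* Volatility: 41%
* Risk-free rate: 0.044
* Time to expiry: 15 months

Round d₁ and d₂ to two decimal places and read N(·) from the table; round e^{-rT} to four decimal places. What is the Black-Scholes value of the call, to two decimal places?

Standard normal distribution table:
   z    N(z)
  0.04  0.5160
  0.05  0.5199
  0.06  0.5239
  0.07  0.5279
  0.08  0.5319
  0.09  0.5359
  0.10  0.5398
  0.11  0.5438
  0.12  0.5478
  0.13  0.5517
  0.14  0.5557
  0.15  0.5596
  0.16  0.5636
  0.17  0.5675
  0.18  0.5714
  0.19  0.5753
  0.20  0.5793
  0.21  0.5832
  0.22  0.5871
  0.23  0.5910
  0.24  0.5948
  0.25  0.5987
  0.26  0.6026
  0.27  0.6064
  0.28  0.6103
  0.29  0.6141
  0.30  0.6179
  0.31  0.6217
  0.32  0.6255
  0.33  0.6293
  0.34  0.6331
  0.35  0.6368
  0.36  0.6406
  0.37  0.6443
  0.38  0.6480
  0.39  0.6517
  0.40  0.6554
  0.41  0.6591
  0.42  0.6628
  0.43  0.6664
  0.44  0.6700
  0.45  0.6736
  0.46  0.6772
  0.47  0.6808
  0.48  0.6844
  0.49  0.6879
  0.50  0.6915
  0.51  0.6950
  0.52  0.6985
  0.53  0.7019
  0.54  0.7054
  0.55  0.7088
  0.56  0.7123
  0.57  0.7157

113.01

σ√T = 0.41·√1.25 = 0.4584
ln(S/K) + (r + σ²/2)T = ln(460/420) + (0.044 + 0.41²/2)·1.25 = 0.0910 + 0.1601 = 0.2510
d₁ = 0.2510 / 0.4584 = 0.5476 → 0.55
d₂ = d₁ − σ√T = 0.5476 − 0.4584 = 0.0892 → 0.09
exp(−rT) = exp(−0.044·1.25) = 0.9465
C = 460·N(0.55) − 420·0.9465·N(0.09) = 460·0.7088 − 420·0.9465·0.5359 = 326.0480 − 213.0363 = 113.0117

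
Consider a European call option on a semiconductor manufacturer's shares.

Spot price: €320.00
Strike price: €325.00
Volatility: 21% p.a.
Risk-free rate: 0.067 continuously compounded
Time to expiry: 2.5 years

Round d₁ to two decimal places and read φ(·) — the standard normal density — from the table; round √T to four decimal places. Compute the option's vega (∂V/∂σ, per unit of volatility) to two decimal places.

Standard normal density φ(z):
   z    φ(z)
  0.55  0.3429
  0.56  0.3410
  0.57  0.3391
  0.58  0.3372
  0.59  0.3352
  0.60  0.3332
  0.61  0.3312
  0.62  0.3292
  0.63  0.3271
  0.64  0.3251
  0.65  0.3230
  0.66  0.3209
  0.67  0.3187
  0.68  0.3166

166.56

σ√T = 0.21·√2.5 = 0.3320
d₁ = [ln(320/325) + (0.067 + 0.21²/2)·2.5] / 0.3320 = [-0.0155 + 0.2226] / 0.3320 = 0.6238 ⇒ 0.62
√T = √2.5 = 1.5811
φ(d₁) = φ(0.62) = 0.3292
vega = S·φ(d₁)·√T = 320·0.3292·1.5811 = 166.5594
(The put has the same vega.)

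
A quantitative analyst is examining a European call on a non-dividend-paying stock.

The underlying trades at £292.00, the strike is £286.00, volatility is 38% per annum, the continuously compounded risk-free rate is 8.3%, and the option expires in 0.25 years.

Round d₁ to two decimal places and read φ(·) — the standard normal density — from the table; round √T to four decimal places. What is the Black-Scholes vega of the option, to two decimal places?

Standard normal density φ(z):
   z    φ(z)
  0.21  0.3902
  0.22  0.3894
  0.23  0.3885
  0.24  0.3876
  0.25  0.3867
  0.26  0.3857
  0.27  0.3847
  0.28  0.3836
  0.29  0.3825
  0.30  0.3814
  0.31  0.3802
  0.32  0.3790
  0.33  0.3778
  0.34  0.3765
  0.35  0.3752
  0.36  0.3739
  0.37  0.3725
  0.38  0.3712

55.51

σ√T = 0.38 × 0.5000 = 0.1900
ln(S/K) + (r + σ²/2)T = ln(292/286) + (0.083 + 0.38²/2)·0.25 = 0.0208 + 0.0388 = 0.0596
d₁ = 0.0596 / 0.1900 = 0.3135 which rounds to 0.31
√T = √0.25 = 0.5000
φ(d₁) = φ(0.31) = 0.3802
vega = S·φ(d₁)·√T = 292·0.3802·0.5000 = 55.5092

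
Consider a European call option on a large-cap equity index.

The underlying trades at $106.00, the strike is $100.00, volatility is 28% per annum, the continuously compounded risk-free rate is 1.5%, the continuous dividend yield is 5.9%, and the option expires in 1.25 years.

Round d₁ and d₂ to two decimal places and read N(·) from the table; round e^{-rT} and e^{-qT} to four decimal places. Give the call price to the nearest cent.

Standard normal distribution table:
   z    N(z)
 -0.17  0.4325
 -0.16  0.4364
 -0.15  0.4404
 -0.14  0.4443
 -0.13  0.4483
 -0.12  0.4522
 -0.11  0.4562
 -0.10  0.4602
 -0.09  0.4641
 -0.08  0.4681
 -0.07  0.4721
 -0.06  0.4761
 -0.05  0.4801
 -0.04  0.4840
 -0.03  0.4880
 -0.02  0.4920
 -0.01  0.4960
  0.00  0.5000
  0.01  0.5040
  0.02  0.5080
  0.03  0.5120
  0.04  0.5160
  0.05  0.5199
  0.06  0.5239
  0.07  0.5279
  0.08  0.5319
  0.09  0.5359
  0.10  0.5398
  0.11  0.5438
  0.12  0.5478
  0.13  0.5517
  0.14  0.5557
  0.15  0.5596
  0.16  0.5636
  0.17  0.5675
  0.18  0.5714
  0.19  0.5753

σ√T = 0.28·√1.25 = 0.3130
ln(S/K) + (r − q + σ²/2)T = ln(106/100) + (0.015 − 0.059 + 0.28²/2)·1.25 = 0.0583 − 0.0060 = 0.0523
d₁ = 0.0523 / 0.3130 = 0.1670 → 0.17
d₂ = d₁ − σ√T = 0.1670 − 0.3130 = -0.1461 → -0.15
exp(−qT) = exp(−0.059·1.25) = 0.9289;  exp(−rT) = exp(−0.015·1.25) = 0.9814
N(d₁) = N(0.17) = 0.5675;  N(d₂) = N(-0.15) = 0.4404
C = 106·0.9289·0.5675 − 100·0.9814·0.4404 = 55.8780 − 43.2209 = 12.6571

$12.66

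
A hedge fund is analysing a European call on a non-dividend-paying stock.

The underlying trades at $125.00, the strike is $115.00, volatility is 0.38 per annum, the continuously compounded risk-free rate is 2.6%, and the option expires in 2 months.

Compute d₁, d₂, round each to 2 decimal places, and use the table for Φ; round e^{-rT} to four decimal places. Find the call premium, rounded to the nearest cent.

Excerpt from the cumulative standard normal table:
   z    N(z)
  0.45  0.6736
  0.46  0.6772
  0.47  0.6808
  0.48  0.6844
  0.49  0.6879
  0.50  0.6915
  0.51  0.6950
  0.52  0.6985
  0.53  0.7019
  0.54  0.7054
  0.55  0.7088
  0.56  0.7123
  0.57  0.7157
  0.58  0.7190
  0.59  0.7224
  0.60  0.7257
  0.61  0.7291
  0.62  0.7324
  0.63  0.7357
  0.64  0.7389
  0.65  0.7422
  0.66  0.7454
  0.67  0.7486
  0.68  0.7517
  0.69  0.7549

$13.59

T = 0.1667;  σ√T = 0.1551
ln(S/K) + (r + σ²/2)T = ln(125/115) + (0.026 + 0.38²/2)·0.1667 = 0.0834 + 0.0164 = 0.0997
d₁ = 0.0997 / 0.1551 = 0.6430 ⇒ 0.64
d₂ = d₁ − σ√T = 0.6430 − 0.1551 = 0.4878 ⇒ 0.49
e^(−rT) = e^(−0.026·0.1667) = 0.9957
C = 125·N(0.64) − 115·0.9957·N(0.49) = 125·0.7389 − 115·0.9957·0.6879 = 92.3625 − 78.7683 = 13.5942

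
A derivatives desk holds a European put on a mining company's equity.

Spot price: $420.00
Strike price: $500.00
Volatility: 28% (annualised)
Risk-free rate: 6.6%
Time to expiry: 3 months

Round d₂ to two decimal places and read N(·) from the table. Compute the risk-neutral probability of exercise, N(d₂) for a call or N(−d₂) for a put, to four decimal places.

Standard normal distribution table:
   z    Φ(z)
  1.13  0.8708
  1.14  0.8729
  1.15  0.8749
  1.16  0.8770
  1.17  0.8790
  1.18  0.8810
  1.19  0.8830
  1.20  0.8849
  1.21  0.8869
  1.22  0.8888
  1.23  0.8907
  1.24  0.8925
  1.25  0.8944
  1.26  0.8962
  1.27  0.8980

0.8849

σ√T = 0.28 × 0.5000 = 0.1400
d₁ = [ln(420/500) + (0.066 + 0.28²/2)·0.25] / 0.1400 = [-0.1744 + 0.0263] / 0.1400 = -1.0575 ≈ -1.06
d₂ = d₁ − σ√T = -1.0575 − 0.1400 = -1.1975 ≈ -1.20
Pr(exercise) under Q = N(−d₂) = N(1.20) = 0.8849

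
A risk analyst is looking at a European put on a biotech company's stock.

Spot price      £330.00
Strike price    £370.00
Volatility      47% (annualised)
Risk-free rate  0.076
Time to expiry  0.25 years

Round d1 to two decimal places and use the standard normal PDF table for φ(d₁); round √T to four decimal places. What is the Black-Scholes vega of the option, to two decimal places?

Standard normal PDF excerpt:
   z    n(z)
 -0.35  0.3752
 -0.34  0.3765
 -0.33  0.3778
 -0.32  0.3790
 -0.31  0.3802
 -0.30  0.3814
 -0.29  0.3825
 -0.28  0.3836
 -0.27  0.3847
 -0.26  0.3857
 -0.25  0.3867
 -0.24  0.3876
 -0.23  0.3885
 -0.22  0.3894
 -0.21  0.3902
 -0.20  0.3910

63.11

σ√T = 0.47 × 0.5000 = 0.2350
ln(S/K) + (r + σ²/2)T = ln(330/370) + (0.076 + 0.47²/2)·0.25 = -0.1144 + 0.0466 = -0.0678
d₁ = -0.0678 / 0.2350 = -0.2885 ⇒ -0.29
√T = √0.25 = 0.5000
φ(d₁) = φ(-0.29) = 0.3825
vega = S·φ(d₁)·√T = 330·0.3825·0.5000 = 63.1125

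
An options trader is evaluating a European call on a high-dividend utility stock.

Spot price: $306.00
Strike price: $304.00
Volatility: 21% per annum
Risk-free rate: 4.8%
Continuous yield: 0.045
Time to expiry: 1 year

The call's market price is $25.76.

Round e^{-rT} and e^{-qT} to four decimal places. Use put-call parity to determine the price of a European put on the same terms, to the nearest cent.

$22.97

e^(−qT) = e^(−0.045·1) = 0.9560;  e^(−rT) = e^(−0.048·1) = 0.9531
Put-call parity: C − P = S·e^(−qT) − K·e^(−rT) = 306·0.9560 − 304·0.9531 = 292.5360 − 289.7424 = 2.7936
P = C − (C − P) = 25.76 − (2.7936) = 22.9664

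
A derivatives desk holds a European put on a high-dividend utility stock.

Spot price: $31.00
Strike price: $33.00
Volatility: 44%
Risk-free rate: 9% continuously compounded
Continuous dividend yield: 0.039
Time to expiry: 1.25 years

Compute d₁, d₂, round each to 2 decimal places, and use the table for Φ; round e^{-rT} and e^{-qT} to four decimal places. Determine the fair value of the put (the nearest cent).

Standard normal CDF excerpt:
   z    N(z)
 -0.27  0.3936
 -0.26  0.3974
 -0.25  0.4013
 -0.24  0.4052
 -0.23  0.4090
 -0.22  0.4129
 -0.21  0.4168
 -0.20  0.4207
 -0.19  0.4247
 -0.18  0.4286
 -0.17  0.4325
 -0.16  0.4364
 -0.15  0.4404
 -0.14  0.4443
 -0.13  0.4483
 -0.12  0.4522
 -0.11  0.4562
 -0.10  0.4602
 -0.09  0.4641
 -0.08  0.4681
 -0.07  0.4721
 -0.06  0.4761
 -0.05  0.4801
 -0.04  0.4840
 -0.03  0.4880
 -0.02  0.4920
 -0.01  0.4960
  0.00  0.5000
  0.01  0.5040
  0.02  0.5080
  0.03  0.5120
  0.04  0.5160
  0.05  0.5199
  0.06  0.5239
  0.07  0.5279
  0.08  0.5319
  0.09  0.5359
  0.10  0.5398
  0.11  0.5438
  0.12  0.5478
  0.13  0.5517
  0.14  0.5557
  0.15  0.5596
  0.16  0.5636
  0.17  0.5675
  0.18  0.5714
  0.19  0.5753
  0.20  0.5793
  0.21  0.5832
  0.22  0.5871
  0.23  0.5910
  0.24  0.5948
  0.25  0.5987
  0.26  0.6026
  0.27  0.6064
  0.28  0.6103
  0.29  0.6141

$5.69

σ√T = 0.44·√1.25 = 0.4919
d₁ = [ln(31/33) + (0.09 − 0.039 + 0.44²/2)·1.25] / 0.4919 = [-0.0625 + 0.1847] / 0.4919 = 0.2485 ⇒ 0.25
d₂ = d₁ − σ√T = 0.2485 − 0.4919 = -0.2435 ⇒ -0.24
exp(−qT) = exp(−0.039·1.25) = 0.9524;  exp(−rT) = exp(−0.09·1.25) = 0.8936
N(−d₂) = N(0.24) = 0.5948;  N(−d₁) = N(-0.25) = 0.4013
P = 33·0.8936·0.5948 − 31·0.9524·0.4013 = 17.5399 − 11.8481 = 5.6918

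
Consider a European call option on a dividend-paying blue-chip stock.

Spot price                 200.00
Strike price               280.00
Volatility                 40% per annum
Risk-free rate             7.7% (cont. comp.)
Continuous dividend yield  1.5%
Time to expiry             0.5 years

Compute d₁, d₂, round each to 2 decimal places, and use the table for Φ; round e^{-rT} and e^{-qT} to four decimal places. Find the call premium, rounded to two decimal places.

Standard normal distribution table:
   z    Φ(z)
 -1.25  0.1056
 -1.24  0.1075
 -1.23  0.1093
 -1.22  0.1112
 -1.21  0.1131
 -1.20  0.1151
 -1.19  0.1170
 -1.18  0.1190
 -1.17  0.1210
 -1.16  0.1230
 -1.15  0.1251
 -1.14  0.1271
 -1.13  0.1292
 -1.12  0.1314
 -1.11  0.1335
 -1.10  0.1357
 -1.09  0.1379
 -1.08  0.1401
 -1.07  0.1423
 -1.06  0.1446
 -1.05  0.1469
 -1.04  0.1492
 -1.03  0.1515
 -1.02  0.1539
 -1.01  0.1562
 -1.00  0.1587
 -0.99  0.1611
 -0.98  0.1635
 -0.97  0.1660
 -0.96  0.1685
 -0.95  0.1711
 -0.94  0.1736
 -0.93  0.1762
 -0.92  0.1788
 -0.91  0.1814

T = 0.5;  σ√T = 0.2828
ln(S/K) + (r − q + σ²/2)T = ln(200/280) + (0.077 − 0.015 + 0.4²/2)·0.5 = -0.3365 + 0.0710 = -0.2655
d₁ = -0.2655 / 0.2828 = -0.9386 ≈ -0.94
d₂ = d₁ − σ√T = -0.9386 − 0.2828 = -1.2214 ≈ -1.22
e^(−qT) = e^(−0.015·0.5) = 0.9925;  e^(−rT) = e^(−0.077·0.5) = 0.9622
N(d₁) = N(-0.94) = 0.1736;  N(d₂) = N(-1.22) = 0.1112
C = 200·0.9925·0.1736 − 280·0.9622·0.1112 = 34.4596 − 29.9591 = 4.5005

4.50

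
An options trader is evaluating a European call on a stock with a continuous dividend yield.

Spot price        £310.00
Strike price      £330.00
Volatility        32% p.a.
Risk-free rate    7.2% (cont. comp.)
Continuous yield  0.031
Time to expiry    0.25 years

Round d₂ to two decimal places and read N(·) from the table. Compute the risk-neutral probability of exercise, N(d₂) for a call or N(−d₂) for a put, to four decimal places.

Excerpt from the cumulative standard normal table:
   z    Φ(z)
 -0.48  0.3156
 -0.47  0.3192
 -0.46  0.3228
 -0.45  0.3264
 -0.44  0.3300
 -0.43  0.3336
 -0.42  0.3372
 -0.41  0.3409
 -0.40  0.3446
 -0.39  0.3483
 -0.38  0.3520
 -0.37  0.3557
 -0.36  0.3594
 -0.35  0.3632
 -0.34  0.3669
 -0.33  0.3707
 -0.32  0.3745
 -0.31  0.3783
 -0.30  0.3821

σ√T = 0.32 × 0.5000 = 0.1600
d₁ = [ln(310/330) + (0.072 − 0.031 + 0.32²/2)·0.25] / 0.1600 = [-0.0625 + 0.0231] / 0.1600 = -0.2467 ≈ -0.25
d₂ = d₁ − σ√T = -0.2467 − 0.1600 = -0.4067 ≈ -0.41
Pr(exercise) under Q = N(d₂) = 0.3409

0.3409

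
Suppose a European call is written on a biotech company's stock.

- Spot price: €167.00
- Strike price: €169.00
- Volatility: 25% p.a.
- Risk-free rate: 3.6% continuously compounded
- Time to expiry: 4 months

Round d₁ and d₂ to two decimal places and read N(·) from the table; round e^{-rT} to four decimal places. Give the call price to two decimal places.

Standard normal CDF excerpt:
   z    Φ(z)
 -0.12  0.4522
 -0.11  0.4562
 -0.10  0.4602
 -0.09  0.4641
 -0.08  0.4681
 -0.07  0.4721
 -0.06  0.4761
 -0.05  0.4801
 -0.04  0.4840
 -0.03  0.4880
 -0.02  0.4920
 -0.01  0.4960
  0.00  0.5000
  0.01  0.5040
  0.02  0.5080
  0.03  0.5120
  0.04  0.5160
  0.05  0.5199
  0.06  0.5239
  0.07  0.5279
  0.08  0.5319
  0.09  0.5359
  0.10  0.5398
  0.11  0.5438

σ√T = 0.25·√0.3333 = 0.1443
ln(S/K) + (r + σ²/2)T = ln(167/169) + (0.036 + 0.25²/2)·0.3333 = -0.0119 + 0.0224 = 0.0105
d₁ = 0.0105 / 0.1443 = 0.0728 ⇒ 0.07
d₂ = d₁ − σ√T = 0.0728 − 0.1443 = -0.0715 ⇒ -0.07
e^(−rT) = e^(−0.036·0.3333) = 0.9881
C = 167·N(0.07) − 169·0.9881·N(-0.07) = 167·0.5279 − 169·0.9881·0.4721 = 88.1593 − 78.8355 = 9.3238

€9.32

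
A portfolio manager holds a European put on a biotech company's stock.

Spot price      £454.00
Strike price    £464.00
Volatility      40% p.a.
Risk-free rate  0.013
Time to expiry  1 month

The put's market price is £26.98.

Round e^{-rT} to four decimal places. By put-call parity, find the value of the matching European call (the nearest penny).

£17.49

e^(−rT) = e^(−0.013·0.08333) = 0.9989
Put-call parity: C − P = S − K·e^(−rT) = 454 − 464·0.9989 = 454 − 463.4896 = -9.4896
C = P + (C − P) = 26.98 + (-9.4896) = 17.4904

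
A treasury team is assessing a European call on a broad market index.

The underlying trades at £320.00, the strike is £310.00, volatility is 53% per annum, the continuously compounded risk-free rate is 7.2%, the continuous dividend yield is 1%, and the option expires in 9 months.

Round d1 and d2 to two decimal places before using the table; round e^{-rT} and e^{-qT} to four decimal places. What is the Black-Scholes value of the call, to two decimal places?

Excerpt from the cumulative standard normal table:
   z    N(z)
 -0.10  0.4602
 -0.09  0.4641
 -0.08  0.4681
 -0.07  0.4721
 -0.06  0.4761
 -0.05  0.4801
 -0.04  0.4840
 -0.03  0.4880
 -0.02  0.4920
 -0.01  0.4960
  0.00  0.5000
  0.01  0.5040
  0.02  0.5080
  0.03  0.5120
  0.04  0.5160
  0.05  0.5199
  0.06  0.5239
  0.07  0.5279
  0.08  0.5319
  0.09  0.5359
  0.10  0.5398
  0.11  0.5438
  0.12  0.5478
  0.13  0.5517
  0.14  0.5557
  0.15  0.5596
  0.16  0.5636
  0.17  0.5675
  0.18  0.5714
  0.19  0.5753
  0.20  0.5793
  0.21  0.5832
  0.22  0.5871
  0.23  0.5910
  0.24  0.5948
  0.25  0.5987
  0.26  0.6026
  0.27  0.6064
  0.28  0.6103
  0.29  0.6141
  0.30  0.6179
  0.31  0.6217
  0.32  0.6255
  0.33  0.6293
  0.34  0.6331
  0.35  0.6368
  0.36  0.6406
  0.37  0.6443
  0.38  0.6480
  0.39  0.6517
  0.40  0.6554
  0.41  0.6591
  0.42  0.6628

T = 0.75;  σ√T = 0.4590
ln(S/K) + (r − q + σ²/2)T = ln(320/310) + (0.072 − 0.01 + 0.53²/2)·0.75 = 0.0317 + 0.1518 = 0.1836
d₁ = 0.1836 / 0.4590 = 0.4000 which rounds to 0.40
d₂ = d₁ − σ√T = 0.4000 − 0.4590 = -0.0590 which rounds to -0.06
exp(−qT) = exp(−0.01·0.75) = 0.9925;  exp(−rT) = exp(−0.072·0.75) = 0.9474
N(d₁) = N(0.40) = 0.6554;  N(d₂) = N(-0.06) = 0.4761
C = 320·0.9925·0.6554 − 310·0.9474·0.4761 = 208.1550 − 139.8277 = 68.3273

£68.33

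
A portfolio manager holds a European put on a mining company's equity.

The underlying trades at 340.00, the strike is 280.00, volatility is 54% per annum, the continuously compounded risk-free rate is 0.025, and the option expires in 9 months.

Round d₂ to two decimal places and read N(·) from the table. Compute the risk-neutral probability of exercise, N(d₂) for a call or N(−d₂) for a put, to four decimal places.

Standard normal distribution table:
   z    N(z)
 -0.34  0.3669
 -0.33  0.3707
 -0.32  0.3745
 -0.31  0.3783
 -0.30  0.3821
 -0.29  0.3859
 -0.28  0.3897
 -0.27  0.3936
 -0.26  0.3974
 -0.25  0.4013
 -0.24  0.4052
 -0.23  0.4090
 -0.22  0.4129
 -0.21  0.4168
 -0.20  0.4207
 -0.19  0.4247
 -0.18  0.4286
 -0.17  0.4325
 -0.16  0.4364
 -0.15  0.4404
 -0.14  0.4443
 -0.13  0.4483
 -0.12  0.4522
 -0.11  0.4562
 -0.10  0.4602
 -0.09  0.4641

0.4129

T = 0.75;  σ√T = 0.4677
d₁ = [ln(340/280) + (0.025 + ½·0.54²)·0.75] / (σ√T) = (0.1942 + 0.1281) / 0.4677 = 0.6891 ≈ 0.69
d₂ = 0.6891 − 0.4677 = 0.2214 ≈ 0.22
Pr(exercise) under Q = N(−d₂) = N(-0.22) = 0.4129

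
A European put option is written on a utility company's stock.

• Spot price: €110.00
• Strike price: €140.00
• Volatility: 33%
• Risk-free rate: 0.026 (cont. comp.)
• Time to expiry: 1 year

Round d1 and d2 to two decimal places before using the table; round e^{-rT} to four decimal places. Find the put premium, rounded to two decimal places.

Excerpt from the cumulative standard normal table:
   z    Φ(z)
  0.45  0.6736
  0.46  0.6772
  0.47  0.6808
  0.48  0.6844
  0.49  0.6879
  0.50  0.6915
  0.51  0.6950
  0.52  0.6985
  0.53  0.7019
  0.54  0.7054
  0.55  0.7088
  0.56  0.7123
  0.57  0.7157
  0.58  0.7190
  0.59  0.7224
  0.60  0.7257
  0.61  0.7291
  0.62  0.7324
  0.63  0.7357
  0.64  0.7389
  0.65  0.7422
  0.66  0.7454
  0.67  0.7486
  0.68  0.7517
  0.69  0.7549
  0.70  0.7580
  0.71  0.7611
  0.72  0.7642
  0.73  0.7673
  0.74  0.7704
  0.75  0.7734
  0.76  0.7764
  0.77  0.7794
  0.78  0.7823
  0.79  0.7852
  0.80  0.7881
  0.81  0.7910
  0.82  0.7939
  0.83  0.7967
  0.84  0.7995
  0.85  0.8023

€32.62

T = 1;  σ√T = 0.3300
d₁ = [ln(110/140) + (0.026 + 0.33²/2)·1] / 0.3300 = [-0.2412 + 0.0805] / 0.3300 = -0.4870 which rounds to -0.49
d₂ = d₁ − σ√T = -0.4870 − 0.3300 = -0.8170 which rounds to -0.82
exp(−rT) = exp(−0.026·1) = 0.9743
N(−d₂) = N(0.82) = 0.7939;  N(−d₁) = N(0.49) = 0.6879
P = 140·0.9743·0.7939 − 110·0.6879 = 108.2895 − 75.6690 = 32.6205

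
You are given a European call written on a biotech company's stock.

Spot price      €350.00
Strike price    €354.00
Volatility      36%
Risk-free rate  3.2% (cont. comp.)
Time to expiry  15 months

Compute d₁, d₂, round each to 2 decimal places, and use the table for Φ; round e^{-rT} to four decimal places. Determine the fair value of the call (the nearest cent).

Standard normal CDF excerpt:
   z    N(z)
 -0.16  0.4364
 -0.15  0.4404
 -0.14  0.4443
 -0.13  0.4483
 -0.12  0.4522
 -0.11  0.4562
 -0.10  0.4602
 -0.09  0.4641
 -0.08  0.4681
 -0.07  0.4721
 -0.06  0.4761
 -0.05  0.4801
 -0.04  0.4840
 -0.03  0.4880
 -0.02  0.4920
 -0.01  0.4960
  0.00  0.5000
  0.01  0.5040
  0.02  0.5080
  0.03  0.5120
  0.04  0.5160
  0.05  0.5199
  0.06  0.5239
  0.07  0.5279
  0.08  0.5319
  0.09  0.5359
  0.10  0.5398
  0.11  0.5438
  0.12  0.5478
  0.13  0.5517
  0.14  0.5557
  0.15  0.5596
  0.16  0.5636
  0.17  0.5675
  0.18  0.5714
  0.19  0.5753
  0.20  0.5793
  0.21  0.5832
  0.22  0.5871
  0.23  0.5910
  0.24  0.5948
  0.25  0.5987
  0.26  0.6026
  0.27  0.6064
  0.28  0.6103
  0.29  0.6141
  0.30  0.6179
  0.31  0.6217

T = 1.25;  σ√T = 0.4025
d₁ = [ln(350/354) + (0.032 + 0.36²/2)·1.25] / 0.4025 = [-0.0114 + 0.1210] / 0.4025 = 0.2724 ⇒ 0.27
d₂ = d₁ − σ√T = 0.2724 − 0.4025 = -0.1301 ⇒ -0.13
exp(−rT) = exp(−0.032·1.25) = 0.9608
N(d₁) = N(0.27) = 0.6064;  N(d₂) = N(-0.13) = 0.4483
C = 350·0.6064 − 354·0.9608·0.4483 = 212.2400 − 152.4772 = 59.7628

€59.76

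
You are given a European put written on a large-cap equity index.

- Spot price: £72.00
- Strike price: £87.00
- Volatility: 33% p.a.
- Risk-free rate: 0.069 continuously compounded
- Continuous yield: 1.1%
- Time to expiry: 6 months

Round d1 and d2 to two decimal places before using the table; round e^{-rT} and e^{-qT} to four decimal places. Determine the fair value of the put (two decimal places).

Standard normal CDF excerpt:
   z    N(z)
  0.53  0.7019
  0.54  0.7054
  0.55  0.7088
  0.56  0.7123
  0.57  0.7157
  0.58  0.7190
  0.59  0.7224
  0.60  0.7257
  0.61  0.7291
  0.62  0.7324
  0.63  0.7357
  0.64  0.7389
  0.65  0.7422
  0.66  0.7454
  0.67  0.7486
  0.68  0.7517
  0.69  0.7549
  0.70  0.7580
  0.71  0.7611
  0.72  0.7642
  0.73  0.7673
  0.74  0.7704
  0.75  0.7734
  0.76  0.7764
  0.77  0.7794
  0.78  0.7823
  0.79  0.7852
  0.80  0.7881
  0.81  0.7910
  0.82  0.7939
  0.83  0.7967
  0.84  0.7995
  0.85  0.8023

σ√T = 0.33 × 0.7071 = 0.2333
d₁ = [ln(72/87) + (0.069 − 0.011 + 0.33²/2)·0.5] / 0.2333 = [-0.1892 + 0.0562] / 0.2333 = -0.5700 ⇒ -0.57
d₂ = d₁ − σ√T = -0.5700 − 0.2333 = -0.8034 ⇒ -0.80
exp(−qT) = exp(−0.011·0.5) = 0.9945;  exp(−rT) = exp(−0.069·0.5) = 0.9661
N(−d₂) = N(0.80) = 0.7881;  N(−d₁) = N(0.57) = 0.7157
P = 87·0.9661·0.7881 − 72·0.9945·0.7157 = 66.2404 − 51.2470 = 14.9934

£14.99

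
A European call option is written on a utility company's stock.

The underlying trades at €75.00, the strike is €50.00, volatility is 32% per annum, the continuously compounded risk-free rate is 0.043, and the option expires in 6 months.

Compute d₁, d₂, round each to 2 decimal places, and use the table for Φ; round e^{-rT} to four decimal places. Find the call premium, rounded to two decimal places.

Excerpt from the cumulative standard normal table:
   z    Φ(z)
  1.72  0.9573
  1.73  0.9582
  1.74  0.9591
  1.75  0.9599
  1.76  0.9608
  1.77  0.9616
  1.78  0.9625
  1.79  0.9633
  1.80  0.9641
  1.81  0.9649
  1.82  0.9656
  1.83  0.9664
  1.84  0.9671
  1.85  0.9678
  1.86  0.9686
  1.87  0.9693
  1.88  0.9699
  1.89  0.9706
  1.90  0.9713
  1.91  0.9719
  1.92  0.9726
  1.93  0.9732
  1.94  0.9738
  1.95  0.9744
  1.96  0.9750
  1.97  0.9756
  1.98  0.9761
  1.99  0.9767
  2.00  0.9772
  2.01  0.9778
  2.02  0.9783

σ√T = 0.32 × 0.7071 = 0.2263
d₁ = [ln(75/50) + (0.043 + ½·0.32²)·0.5] / (σ√T) = (0.4055 + 0.0471) / 0.2263 = 2.0001 ≈ 2.00
d₂ = 2.0001 − 0.2263 = 1.7738 ≈ 1.77
e^(−rT) = e^(−0.043·0.5) = 0.9787
C = 75·N(2.00) − 50·0.9787·N(1.77) = 75·0.9772 − 50·0.9787·0.9616 = 73.2900 − 47.0559 = 26.2341

€26.23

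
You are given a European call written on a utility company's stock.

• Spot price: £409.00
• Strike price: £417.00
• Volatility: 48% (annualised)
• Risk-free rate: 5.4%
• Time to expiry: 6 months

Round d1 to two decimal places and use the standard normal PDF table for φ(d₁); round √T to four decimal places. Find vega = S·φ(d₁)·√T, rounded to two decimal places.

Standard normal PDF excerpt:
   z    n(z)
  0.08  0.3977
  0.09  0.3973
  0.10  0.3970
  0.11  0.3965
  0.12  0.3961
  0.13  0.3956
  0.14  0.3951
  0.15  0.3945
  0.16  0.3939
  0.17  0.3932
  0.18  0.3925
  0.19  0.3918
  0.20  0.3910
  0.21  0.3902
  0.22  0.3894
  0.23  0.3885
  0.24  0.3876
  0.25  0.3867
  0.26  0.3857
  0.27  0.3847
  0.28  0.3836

σ√T = 0.48 × 0.7071 = 0.3394
d₁ = [ln(409/417) + (0.054 + 0.48²/2)·0.5] / 0.3394 = [-0.0194 + 0.0846] / 0.3394 = 0.1922 ≈ 0.19
√T = √0.5 = 0.7071
φ(d₁) = φ(0.19) = 0.3918
vega = S·φ(d₁)·√T = 409·0.3918·0.7071 = 113.3101
(Call and put vega coincide under Black-Scholes.)

113.31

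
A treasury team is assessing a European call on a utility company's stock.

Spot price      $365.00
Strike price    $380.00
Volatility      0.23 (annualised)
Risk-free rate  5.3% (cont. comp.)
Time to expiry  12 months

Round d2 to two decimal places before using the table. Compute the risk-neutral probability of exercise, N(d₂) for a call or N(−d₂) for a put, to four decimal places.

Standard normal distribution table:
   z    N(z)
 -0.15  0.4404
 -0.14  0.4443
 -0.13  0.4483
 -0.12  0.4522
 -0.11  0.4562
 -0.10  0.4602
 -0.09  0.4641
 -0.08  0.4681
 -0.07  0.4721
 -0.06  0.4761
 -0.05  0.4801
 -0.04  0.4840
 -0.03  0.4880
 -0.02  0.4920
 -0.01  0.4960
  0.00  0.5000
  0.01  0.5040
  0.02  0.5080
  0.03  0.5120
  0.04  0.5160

T = 1;  σ√T = 0.2300
ln(S/K) + (r + σ²/2)T = ln(365/380) + (0.053 + 0.23²/2)·1 = -0.0403 + 0.0794 = 0.0392
d₁ = 0.0392 / 0.2300 = 0.1703 ≈ 0.17
d₂ = d₁ − σ√T = 0.1703 − 0.2300 = -0.0597 ≈ -0.06
Pr(exercise) under Q = N(d₂) = 0.4761

0.4761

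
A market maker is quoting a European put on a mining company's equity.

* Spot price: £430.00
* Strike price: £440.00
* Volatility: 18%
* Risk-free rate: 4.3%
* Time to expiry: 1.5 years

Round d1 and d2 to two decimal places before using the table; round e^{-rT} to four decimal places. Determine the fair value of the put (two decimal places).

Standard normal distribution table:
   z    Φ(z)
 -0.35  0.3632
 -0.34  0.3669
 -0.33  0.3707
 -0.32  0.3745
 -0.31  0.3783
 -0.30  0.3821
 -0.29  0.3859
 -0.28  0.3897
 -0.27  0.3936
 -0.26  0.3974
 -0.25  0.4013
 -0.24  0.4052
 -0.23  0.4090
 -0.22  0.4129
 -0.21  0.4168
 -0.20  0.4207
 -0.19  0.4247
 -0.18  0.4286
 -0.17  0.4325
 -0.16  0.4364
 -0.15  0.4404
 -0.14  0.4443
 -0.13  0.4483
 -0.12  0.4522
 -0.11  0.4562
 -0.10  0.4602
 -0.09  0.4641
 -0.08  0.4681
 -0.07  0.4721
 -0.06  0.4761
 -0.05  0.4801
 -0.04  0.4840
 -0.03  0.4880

£28.79

σ√T = 0.18·√1.5 = 0.2205
ln(S/K) + (r + σ²/2)T = ln(430/440) + (0.043 + 0.18²/2)·1.5 = -0.0230 + 0.0888 = 0.0658
d₁ = 0.0658 / 0.2205 = 0.2985 → 0.30
d₂ = d₁ − σ√T = 0.2985 − 0.2205 = 0.0781 → 0.08
e^(−rT) = e^(−0.043·1.5) = 0.9375
N(−d₂) = N(-0.08) = 0.4681;  N(−d₁) = N(-0.30) = 0.3821
P = 440·0.9375·0.4681 − 430·0.3821 = 193.0913 − 164.3030 = 28.7883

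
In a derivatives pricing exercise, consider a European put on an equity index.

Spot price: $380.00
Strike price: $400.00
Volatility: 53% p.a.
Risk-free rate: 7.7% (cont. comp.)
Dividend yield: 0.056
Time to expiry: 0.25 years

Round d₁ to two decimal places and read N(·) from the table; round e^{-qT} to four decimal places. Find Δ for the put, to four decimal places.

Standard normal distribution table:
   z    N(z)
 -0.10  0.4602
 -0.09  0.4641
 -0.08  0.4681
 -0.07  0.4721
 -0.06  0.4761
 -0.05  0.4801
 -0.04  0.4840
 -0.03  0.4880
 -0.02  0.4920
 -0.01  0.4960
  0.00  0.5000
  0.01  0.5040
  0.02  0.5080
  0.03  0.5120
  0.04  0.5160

-0.5088

σ√T = 0.53 × 0.5000 = 0.2650
d₁ = [ln(380/400) + (0.077 − 0.056 + 0.53²/2)·0.25] / 0.2650 = [-0.0513 + 0.0404] / 0.2650 = -0.0412 which rounds to -0.04
N(d₁) = N(-0.04) = 0.4840
Δ_put = e^(−qT)·(N(d₁) − 1) = 0.9861·(0.4840 − 1) = -0.5088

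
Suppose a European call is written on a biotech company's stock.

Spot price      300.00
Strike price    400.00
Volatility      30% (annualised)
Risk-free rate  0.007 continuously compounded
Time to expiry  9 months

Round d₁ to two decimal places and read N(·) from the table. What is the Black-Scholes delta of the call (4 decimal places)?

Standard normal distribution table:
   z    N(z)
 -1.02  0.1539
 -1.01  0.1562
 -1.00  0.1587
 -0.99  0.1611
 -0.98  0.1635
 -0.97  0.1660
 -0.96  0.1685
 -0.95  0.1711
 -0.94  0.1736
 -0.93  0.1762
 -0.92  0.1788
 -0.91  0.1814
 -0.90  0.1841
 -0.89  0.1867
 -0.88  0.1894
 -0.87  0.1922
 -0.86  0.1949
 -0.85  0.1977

σ√T = 0.3·√0.75 = 0.2598
d₁ = [ln(300/400) + (0.007 + ½·0.3²)·0.75] / (σ√T) = (-0.2877 + 0.0390) / 0.2598 = -0.9572 which rounds to -0.96
N(d₁) = N(-0.96) = 0.1685
Δ_call = N(d₁) = 0.1685

0.1685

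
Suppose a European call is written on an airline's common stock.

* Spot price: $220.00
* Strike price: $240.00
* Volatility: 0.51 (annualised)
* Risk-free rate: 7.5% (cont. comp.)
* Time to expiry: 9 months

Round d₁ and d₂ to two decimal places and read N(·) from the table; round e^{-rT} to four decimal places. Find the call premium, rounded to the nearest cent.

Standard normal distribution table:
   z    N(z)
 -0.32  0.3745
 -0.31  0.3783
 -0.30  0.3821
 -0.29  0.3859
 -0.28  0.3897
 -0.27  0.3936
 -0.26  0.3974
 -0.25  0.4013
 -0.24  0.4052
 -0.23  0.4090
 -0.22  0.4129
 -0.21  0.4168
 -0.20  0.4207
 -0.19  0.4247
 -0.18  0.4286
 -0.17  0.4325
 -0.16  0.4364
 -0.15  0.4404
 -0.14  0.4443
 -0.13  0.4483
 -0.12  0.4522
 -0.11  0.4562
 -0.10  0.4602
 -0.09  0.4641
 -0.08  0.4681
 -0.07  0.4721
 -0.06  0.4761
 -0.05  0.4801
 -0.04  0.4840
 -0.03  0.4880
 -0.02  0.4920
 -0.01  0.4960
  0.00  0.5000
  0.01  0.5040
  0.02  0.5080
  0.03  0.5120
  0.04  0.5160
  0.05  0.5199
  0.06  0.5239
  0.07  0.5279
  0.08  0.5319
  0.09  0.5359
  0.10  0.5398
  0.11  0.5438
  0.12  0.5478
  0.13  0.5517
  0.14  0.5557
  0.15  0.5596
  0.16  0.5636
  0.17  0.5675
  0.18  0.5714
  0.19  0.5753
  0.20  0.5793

$35.56

T = 0.75;  σ√T = 0.4417
d₁ = [ln(220/240) + (0.075 + 0.51²/2)·0.75] / 0.4417 = [-0.0870 + 0.1538] / 0.4417 = 0.1512 ⇒ 0.15
d₂ = d₁ − σ√T = 0.1512 − 0.4417 = -0.2905 ⇒ -0.29
exp(−rT) = exp(−0.075·0.75) = 0.9453
C = 220·N(0.15) − 240·0.9453·N(-0.29) = 220·0.5596 − 240·0.9453·0.3859 = 123.1120 − 87.5499 = 35.5621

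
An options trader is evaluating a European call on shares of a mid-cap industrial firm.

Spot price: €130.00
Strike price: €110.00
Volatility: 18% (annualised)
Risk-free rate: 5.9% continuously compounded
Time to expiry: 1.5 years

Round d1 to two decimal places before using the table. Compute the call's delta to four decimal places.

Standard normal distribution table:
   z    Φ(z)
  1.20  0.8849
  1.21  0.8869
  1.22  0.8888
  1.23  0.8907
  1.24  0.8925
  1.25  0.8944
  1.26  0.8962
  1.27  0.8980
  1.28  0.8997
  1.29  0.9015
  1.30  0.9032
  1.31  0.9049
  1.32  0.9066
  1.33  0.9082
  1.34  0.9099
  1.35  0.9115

σ√T = 0.18 × 1.2247 = 0.2205
ln(S/K) + (r + σ²/2)T = ln(130/110) + (0.059 + 0.18²/2)·1.5 = 0.1671 + 0.1128 = 0.2799
d₁ = 0.2799 / 0.2205 = 1.2694 ⇒ 1.27
N(d₁) = N(1.27) = 0.8980
Δ_call = N(d₁) = 0.8980

0.8980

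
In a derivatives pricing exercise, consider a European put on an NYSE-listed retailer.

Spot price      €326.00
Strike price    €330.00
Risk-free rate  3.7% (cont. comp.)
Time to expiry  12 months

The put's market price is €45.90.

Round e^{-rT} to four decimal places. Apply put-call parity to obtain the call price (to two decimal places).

e^(−rT) = e^(−0.037·1) = 0.9637
Put-call parity: C − P = S − K·e^(−rT) = 326 − 330·0.9637 = 326 − 318.0210 = 7.9790
C = P + (C − P) = 45.90 + (7.9790) = 53.8790

€53.88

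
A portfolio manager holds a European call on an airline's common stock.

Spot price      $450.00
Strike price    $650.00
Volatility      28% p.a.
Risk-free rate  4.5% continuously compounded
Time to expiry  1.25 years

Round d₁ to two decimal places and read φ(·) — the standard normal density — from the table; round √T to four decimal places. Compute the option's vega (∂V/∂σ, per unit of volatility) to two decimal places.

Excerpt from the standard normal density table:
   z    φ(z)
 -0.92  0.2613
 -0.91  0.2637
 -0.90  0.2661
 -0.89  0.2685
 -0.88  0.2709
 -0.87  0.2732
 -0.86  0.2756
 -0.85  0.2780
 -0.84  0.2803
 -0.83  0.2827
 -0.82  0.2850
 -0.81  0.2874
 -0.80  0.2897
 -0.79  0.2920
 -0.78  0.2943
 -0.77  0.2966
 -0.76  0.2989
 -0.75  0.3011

141.02

T = 1.25;  σ√T = 0.3130
ln(S/K) + (r + σ²/2)T = ln(450/650) + (0.045 + 0.28²/2)·1.25 = -0.3677 + 0.1052 = -0.2625
d₁ = -0.2625 / 0.3130 = -0.8384 ⇒ -0.84
√T = √1.25 = 1.1180
φ(d₁) = φ(-0.84) = 0.2803
vega = S·φ(d₁)·√T = 450·0.2803·1.1180 = 141.0189
(The put has the same vega.)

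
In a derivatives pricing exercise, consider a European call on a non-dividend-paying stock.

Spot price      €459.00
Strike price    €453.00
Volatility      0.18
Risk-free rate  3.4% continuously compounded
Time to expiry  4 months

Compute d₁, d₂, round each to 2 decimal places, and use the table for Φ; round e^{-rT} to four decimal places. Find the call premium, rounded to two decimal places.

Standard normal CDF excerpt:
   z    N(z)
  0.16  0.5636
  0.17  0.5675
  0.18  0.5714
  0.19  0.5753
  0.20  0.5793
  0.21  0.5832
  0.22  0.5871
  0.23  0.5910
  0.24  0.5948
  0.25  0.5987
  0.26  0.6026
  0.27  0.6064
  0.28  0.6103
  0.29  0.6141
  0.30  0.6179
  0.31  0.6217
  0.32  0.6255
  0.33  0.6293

€25.95

σ√T = 0.18 × 0.5774 = 0.1039
d₁ = [ln(459/453) + (0.034 + 0.18²/2)·0.3333] / 0.1039 = [0.0132 + 0.0167] / 0.1039 = 0.2876 which rounds to 0.29
d₂ = d₁ − σ√T = 0.2876 − 0.1039 = 0.1837 which rounds to 0.18
e^(−rT) = e^(−0.034·0.3333) = 0.9887
C = 459·N(0.29) − 453·0.9887·N(0.18) = 459·0.6141 − 453·0.9887·0.5714 = 281.8719 − 255.9193 = 25.9526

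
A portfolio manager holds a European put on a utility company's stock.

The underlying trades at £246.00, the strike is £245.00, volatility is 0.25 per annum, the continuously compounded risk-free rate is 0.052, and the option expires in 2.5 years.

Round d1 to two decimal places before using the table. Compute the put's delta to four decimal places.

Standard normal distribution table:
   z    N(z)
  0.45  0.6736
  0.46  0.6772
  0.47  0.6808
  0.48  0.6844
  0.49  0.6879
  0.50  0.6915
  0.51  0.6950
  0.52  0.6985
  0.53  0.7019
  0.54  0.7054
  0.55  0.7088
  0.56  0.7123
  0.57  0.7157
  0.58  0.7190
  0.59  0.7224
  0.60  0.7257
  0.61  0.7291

-0.2946

σ√T = 0.25 × 1.5811 = 0.3953
d₁ = [ln(246/245) + (0.052 + ½·0.25²)·2.5] / (σ√T) = (0.0041 + 0.2081) / 0.3953 = 0.5368 ≈ 0.54
N(d₁) = N(0.54) = 0.7054
Δ_put = N(d₁) − 1 = 0.7054 − 1 = -0.2946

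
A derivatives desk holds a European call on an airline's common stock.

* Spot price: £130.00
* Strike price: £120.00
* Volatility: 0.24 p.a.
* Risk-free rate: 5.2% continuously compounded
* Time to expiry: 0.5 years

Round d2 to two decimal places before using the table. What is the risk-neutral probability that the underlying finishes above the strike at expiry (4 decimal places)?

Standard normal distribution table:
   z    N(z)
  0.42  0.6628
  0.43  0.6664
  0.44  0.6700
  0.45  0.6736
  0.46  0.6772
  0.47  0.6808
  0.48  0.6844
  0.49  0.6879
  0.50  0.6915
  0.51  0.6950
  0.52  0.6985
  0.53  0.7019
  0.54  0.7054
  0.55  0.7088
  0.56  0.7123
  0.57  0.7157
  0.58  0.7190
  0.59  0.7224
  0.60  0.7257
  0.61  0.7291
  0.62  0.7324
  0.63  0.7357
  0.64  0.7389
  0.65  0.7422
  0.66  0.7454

σ√T = 0.24 × 0.7071 = 0.1697
ln(S/K) + (r + σ²/2)T = ln(130/120) + (0.052 + 0.24²/2)·0.5 = 0.0800 + 0.0404 = 0.1204
d₁ = 0.1204 / 0.1697 = 0.7097 → 0.71
d₂ = d₁ − σ√T = 0.7097 − 0.1697 = 0.5400 → 0.54
Risk-neutral Pr[S_T > K] = N(d₂) = N(0.54) = 0.7054

0.7054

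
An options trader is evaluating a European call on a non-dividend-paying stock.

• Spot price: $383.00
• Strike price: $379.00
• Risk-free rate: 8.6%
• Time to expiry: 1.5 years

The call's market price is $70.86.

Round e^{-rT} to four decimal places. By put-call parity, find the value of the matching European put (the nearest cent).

$21.00

e^(−rT) = e^(−0.086·1.5) = 0.8790
Put-call parity: C − P = S − K·e^(−rT) = 383 − 379·0.8790 = 383 − 333.1410 = 49.8590
P = C − (C − P) = 70.86 − (49.8590) = 21.0010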